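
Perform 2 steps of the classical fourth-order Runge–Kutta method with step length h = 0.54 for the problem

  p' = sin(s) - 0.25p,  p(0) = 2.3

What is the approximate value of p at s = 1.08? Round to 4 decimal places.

RK4: k1 = f(s_n, p_n); k2 = f(s_n + h/2, p_n + (h/2)·k1); k3 = f(s_n + h/2, p_n + (h/2)·k2); k4 = f(s_n + h, p_n + h·k3); p_{n+1} = p_n + (h/6)·(k1 + 2k2 + 2k3 + k4).
s=0.000000, p=2.300000:
  k1 = f(0.000000, 2.300000) = -0.575000
  k2 = f(0.270000, 2.144750) = -0.269456
  k3 = f(0.270000, 2.227247) = -0.290080
  k4 = f(0.540000, 2.143357) = -0.021703
  p ← 2.300000 + (0.54/6)·(k1 + 2k2 + 2k3 + k4) = 2.145580
s=0.540000, p=2.145580:
  k1 = f(0.540000, 2.145580) = -0.022259
  k2 = f(0.810000, 2.139570) = 0.189395
  k3 = f(0.810000, 2.196717) = 0.175108
  k4 = f(1.080000, 2.240138) = 0.321923
  p ← 2.145580 + (0.54/6)·(k1 + 2k2 + 2k3 + k4) = 2.238160
p(1.08) ≈ 2.2382

2.2382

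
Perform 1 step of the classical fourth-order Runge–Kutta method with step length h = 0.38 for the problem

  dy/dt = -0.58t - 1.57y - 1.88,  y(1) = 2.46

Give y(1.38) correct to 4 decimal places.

0.6182

RK4: k1 = f(t_n, y_n); k2 = f(t_n + h/2, y_n + (h/2)·k1); k3 = f(t_n + h/2, y_n + (h/2)·k2); k4 = f(t_n + h, y_n + h·k3); y_{n+1} = y_n + (h/6)·(k1 + 2k2 + 2k3 + k4).
t=1.000000, y=2.460000:
  k1 = f(1.000000, 2.460000) = -6.322200
  k2 = f(1.190000, 1.258782) = -4.546488
  k3 = f(1.190000, 1.596167) = -5.076183
  k4 = f(1.380000, 0.531051) = -3.514149
  y ← 2.460000 + (0.38/6)·(k1 + 2k2 + 2k3 + k4) = 0.618160
y(1.38) ≈ 0.6182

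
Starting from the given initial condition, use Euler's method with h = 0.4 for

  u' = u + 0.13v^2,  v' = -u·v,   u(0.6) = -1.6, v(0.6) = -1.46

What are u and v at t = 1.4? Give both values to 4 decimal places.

-2.6827, -4.4336

Euler on (u,v): u_{n+1} = u_n + h·u', v_{n+1} = v_n + h·v'.
0.600000: (-1.600000, -1.460000); f=(-1.322892, -2.336000) → (-2.129157, -2.394400)
1.000000: (-2.129157, -2.394400); f=(-1.383847, -5.098053) → (-2.682696, -4.433621)
(u(1.4), v(1.4)) ≈ (-2.6827, -4.4336)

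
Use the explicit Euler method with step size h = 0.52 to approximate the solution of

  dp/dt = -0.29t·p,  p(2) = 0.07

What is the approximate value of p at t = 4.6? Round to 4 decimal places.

0.0029

Euler: p_{n+1} = p_n + h·f(t_n, p_n).
t=2.000000, p=0.070000: f=-0.040600 → p ← 0.070000 + 0.52·(-0.040600) = 0.048888
t=2.520000, p=0.048888: f=-0.035727 → p ← 0.048888 + 0.52·(-0.035727) = 0.030310
t=3.040000, p=0.030310: f=-0.026721 → p ← 0.030310 + 0.52·(-0.026721) = 0.016415
t=3.560000, p=0.016415: f=-0.016947 → p ← 0.016415 + 0.52·(-0.016947) = 0.007603
t=4.080000, p=0.007603: f=-0.008995 → p ← 0.007603 + 0.52·(-0.008995) = 0.002925
p(4.6) ≈ 0.0029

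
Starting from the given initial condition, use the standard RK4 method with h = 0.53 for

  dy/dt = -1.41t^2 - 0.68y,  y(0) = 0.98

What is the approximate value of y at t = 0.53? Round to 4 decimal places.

RK4: k1 = f(t_n, y_n); k2 = f(t_n + h/2, y_n + (h/2)·k1); k3 = f(t_n + h/2, y_n + (h/2)·k2); k4 = f(t_n + h, y_n + h·k3); y_{n+1} = y_n + (h/6)·(k1 + 2k2 + 2k3 + k4).
t=0.000000, y=0.980000:
  k1 = f(0.000000, 0.980000) = -0.666400
  k2 = f(0.265000, 0.803404) = -0.645332
  k3 = f(0.265000, 0.808987) = -0.649128
  k4 = f(0.530000, 0.635962) = -0.828523
  y ← 0.980000 + (0.53/6)·(k1 + 2k2 + 2k3 + k4) = 0.619260
y(0.53) ≈ 0.6193

0.6193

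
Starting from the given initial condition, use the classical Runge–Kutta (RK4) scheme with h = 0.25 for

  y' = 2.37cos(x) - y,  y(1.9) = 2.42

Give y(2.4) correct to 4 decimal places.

RK4: k1 = f(x_n, y_n); k2 = f(x_n + h/2, y_n + (h/2)·k1); k3 = f(x_n + h/2, y_n + (h/2)·k2); k4 = f(x_n + h, y_n + h·k3); y_{n+1} = y_n + (h/6)·(k1 + 2k2 + 2k3 + k4).
x=1.900000, y=2.420000:
  k1 = f(1.900000, 2.420000) = -3.186196
  k2 = f(2.025000, 2.021725) = -3.061556
  k3 = f(2.025000, 2.037306) = -3.077136
  k4 = f(2.150000, 1.650716) = -2.947954
  y ← 2.420000 + (0.25/6)·(k1 + 2k2 + 2k3 + k4) = 1.652853
x=2.150000, y=1.652853:
  k1 = f(2.150000, 1.652853) = -2.950090
  k2 = f(2.275000, 1.284092) = -2.818494
  k3 = f(2.275000, 1.300541) = -2.834943
  k4 = f(2.400000, 0.944117) = -2.691740
  y ← 1.652853 + (0.25/6)·(k1 + 2k2 + 2k3 + k4) = 0.946657
y(2.4) ≈ 0.9467

0.9467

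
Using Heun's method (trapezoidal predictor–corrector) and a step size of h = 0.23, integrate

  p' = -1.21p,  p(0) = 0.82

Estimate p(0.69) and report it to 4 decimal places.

Heun: k1 = f(x_n, p_n); k2 = f(x_n + h, p_n + h·k1); p_{n+1} = p_n + (h/2)·(k1 + k2).
x=0.000000, p=0.820000:
  k1 = f(0.000000, 0.820000) = -0.992200
  k2 = f(0.230000, 0.591794) = -0.716071
  p ← 0.820000 + (0.23/2)·(-0.992200 + (-0.716071)) = 0.623549
x=0.230000, p=0.623549:
  k1 = f(0.230000, 0.623549) = -0.754494
  k2 = f(0.460000, 0.450015) = -0.544518
  p ← 0.623549 + (0.23/2)·(-0.754494 + (-0.544518)) = 0.474162
x=0.460000, p=0.474162:
  k1 = f(0.460000, 0.474162) = -0.573737
  k2 = f(0.690000, 0.342203) = -0.414066
  p ← 0.474162 + (0.23/2)·(-0.573737 + (-0.414066)) = 0.360565
p(0.69) ≈ 0.3606

0.3606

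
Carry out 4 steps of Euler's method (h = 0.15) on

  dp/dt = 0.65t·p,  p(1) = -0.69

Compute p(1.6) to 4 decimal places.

Euler: p_{n+1} = p_n + h·f(t_n, p_n).
t=1.000000, p=-0.690000: f=-0.448500 → p ← -0.690000 + 0.15·(-0.448500) = -0.757275
t=1.150000, p=-0.757275: f=-0.566063 → p ← -0.757275 + 0.15·(-0.566063) = -0.842184
t=1.300000, p=-0.842184: f=-0.711646 → p ← -0.842184 + 0.15·(-0.711646) = -0.948931
t=1.450000, p=-0.948931: f=-0.894368 → p ← -0.948931 + 0.15·(-0.894368) = -1.083087
p(1.6) ≈ -1.0831

-1.0831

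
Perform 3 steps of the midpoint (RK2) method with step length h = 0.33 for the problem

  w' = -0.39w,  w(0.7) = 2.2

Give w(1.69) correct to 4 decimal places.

Midpoint: k1 = f(s_n, w_n); k2 = f(s_n + h/2, w_n + (h/2)·k1); w_{n+1} = w_n + h·k2.
s=0.700000, w=2.200000:
  k1 = f(0.700000, 2.200000) = -0.858000
  k2 = f(0.865000, 2.058430) = -0.802788
  w ← 2.200000 + 0.33·(-0.802788) = 1.935080
s=1.030000, w=1.935080:
  k1 = f(1.030000, 1.935080) = -0.754681
  k2 = f(1.195000, 1.810558) = -0.706117
  w ← 1.935080 + 0.33·(-0.706117) = 1.702061
s=1.360000, w=1.702061:
  k1 = f(1.360000, 1.702061) = -0.663804
  k2 = f(1.525000, 1.592534) = -0.621088
  w ← 1.702061 + 0.33·(-0.621088) = 1.497102
w(1.69) ≈ 1.4971

1.4971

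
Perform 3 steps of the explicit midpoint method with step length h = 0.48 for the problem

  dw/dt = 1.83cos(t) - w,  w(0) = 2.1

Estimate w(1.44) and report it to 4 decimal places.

1.2955

Midpoint: k1 = f(t_n, w_n); k2 = f(t_n + h/2, w_n + (h/2)·k1); w_{n+1} = w_n + h·k2.
t=0.000000, w=2.100000:
  k1 = f(0.000000, 2.100000) = -0.270000
  k2 = f(0.240000, 2.035200) = -0.257652
  w ← 2.100000 + 0.48·(-0.257652) = 1.976327
t=0.480000, w=1.976327:
  k1 = f(0.480000, 1.976327) = -0.353127
  k2 = f(0.720000, 1.891577) = -0.515772
  w ← 1.976327 + 0.48·(-0.515772) = 1.728757
t=0.960000, w=1.728757:
  k1 = f(0.960000, 1.728757) = -0.679215
  k2 = f(1.200000, 1.565745) = -0.902630
  w ← 1.728757 + 0.48·(-0.902630) = 1.295494
w(1.44) ≈ 1.2955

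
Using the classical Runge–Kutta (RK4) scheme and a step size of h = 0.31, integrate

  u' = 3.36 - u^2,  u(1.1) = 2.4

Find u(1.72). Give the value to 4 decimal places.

1.8901

RK4: k1 = f(s_n, u_n); k2 = f(s_n + h/2, u_n + (h/2)·k1); k3 = f(s_n + h/2, u_n + (h/2)·k2); k4 = f(s_n + h, u_n + h·k3); u_{n+1} = u_n + (h/6)·(k1 + 2k2 + 2k3 + k4).
s=1.100000, u=2.400000:
  k1 = f(1.100000, 2.400000) = -2.400000
  k2 = f(1.255000, 2.028000) = -0.752784
  k3 = f(1.255000, 2.283318) = -1.853543
  k4 = f(1.410000, 1.825402) = 0.027909
  u ← 2.400000 + (0.31/6)·(k1 + 2k2 + 2k3 + k4) = 2.008121
s=1.410000, u=2.008121:
  k1 = f(1.410000, 2.008121) = -0.672552
  k2 = f(1.565000, 1.903876) = -0.264744
  k3 = f(1.565000, 1.967086) = -0.509428
  k4 = f(1.720000, 1.850199) = -0.063235
  u ← 2.008121 + (0.31/6)·(k1 + 2k2 + 2k3 + k4) = 1.890108
u(1.72) ≈ 1.8901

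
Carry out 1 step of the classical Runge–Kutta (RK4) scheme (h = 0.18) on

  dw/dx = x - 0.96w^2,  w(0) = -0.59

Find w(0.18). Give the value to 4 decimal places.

-0.6395

RK4: k1 = f(x_n, w_n); k2 = f(x_n + h/2, w_n + (h/2)·k1); k3 = f(x_n + h/2, w_n + (h/2)·k2); k4 = f(x_n + h, w_n + h·k3); w_{n+1} = w_n + (h/6)·(k1 + 2k2 + 2k3 + k4).
x=0.000000, w=-0.590000:
  k1 = f(0.000000, -0.590000) = -0.334176
  k2 = f(0.090000, -0.620076) = -0.279114
  k3 = f(0.090000, -0.615120) = -0.273238
  k4 = f(0.180000, -0.639183) = -0.212213
  w ← -0.590000 + (0.18/6)·(k1 + 2k2 + 2k3 + k4) = -0.639533
w(0.18) ≈ -0.6395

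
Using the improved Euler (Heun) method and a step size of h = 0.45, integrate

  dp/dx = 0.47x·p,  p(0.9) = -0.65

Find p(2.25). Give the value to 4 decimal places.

-1.7329

Heun: k1 = f(x_n, p_n); k2 = f(x_n + h, p_n + h·k1); p_{n+1} = p_n + (h/2)·(k1 + k2).
x=0.900000, p=-0.650000:
  k1 = f(0.900000, -0.650000) = -0.274950
  k2 = f(1.350000, -0.773728) = -0.490930
  p ← -0.650000 + (0.45/2)·(-0.274950 + (-0.490930)) = -0.822323
x=1.350000, p=-0.822323:
  k1 = f(1.350000, -0.822323) = -0.521764
  k2 = f(1.800000, -1.057117) = -0.894321
  p ← -0.822323 + (0.45/2)·(-0.521764 + (-0.894321)) = -1.140942
x=1.800000, p=-1.140942:
  k1 = f(1.800000, -1.140942) = -0.965237
  k2 = f(2.250000, -1.575299) = -1.665878
  p ← -1.140942 + (0.45/2)·(-0.965237 + (-1.665878)) = -1.732943
p(2.25) ≈ -1.7329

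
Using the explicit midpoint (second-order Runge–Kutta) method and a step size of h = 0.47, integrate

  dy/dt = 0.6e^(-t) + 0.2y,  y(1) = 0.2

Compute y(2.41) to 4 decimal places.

Midpoint: k1 = f(t_n, y_n); k2 = f(t_n + h/2, y_n + (h/2)·k1); y_{n+1} = y_n + h·k2.
t=1.000000, y=0.200000:
  k1 = f(1.000000, 0.200000) = 0.260728
  k2 = f(1.235000, 0.261271) = 0.226755
  y ← 0.200000 + 0.47·0.226755 = 0.306575
t=1.470000, y=0.306575:
  k1 = f(1.470000, 0.306575) = 0.199270
  k2 = f(1.705000, 0.353403) = 0.179744
  y ← 0.306575 + 0.47·0.179744 = 0.391055
t=1.940000, y=0.391055:
  k1 = f(1.940000, 0.391055) = 0.164433
  k2 = f(2.175000, 0.429696) = 0.154104
  y ← 0.391055 + 0.47·0.154104 = 0.463484
y(2.41) ≈ 0.4635

0.4635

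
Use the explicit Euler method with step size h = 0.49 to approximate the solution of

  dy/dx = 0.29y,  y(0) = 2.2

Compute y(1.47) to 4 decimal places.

3.2774

Euler: y_{n+1} = y_n + h·f(x_n, y_n).
x=0.000000, y=2.200000: f=0.638000 → y ← 2.200000 + 0.49·0.638000 = 2.512620
x=0.490000, y=2.512620: f=0.728660 → y ← 2.512620 + 0.49·0.728660 = 2.869663
x=0.980000, y=2.869663: f=0.832202 → y ← 2.869663 + 0.49·0.832202 = 3.277442
y(1.47) ≈ 3.2774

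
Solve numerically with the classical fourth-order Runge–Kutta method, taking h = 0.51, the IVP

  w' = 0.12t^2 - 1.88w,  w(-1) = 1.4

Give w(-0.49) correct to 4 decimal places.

RK4: k1 = f(t_n, w_n); k2 = f(t_n + h/2, w_n + (h/2)·k1); k3 = f(t_n + h/2, w_n + (h/2)·k2); k4 = f(t_n + h, w_n + h·k3); w_{n+1} = w_n + (h/6)·(k1 + 2k2 + 2k3 + k4).
t=-1.000000, w=1.400000:
  k1 = f(-1.000000, 1.400000) = -2.512000
  k2 = f(-0.745000, 0.759440) = -1.361144
  k3 = f(-0.745000, 1.052908) = -1.912864
  k4 = f(-0.490000, 0.424439) = -0.769134
  w ← 1.400000 + (0.51/6)·(k1 + 2k2 + 2k3 + k4) = 0.564522
w(-0.49) ≈ 0.5645

0.5645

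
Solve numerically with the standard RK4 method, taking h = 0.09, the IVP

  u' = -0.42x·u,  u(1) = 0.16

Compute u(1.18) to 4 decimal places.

RK4: k1 = f(x_n, u_n); k2 = f(x_n + h/2, u_n + (h/2)·k1); k3 = f(x_n + h/2, u_n + (h/2)·k2); k4 = f(x_n + h, u_n + h·k3); u_{n+1} = u_n + (h/6)·(k1 + 2k2 + 2k3 + k4).
x=1.000000, u=0.160000:
  k1 = f(1.000000, 0.160000) = -0.067200
  k2 = f(1.045000, 0.156976) = -0.068897
  k3 = f(1.045000, 0.156900) = -0.068863
  k4 = f(1.090000, 0.153802) = -0.070411
  u ← 0.160000 + (0.09/6)·(k1 + 2k2 + 2k3 + k4) = 0.153803
x=1.090000, u=0.153803:
  k1 = f(1.090000, 0.153803) = -0.070411
  k2 = f(1.135000, 0.150635) = -0.071807
  k3 = f(1.135000, 0.150572) = -0.071778
  k4 = f(1.180000, 0.147343) = -0.073023
  u ← 0.153803 + (0.09/6)·(k1 + 2k2 + 2k3 + k4) = 0.147344
u(1.18) ≈ 0.1473

0.1473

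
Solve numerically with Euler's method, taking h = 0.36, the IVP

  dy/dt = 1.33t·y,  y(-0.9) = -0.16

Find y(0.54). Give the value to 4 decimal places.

-0.0670

Euler: y_{n+1} = y_n + h·f(t_n, y_n).
t=-0.900000, y=-0.160000: f=0.191520 → y ← -0.160000 + 0.36·0.191520 = -0.091053
t=-0.540000, y=-0.091053: f=0.065394 → y ← -0.091053 + 0.36·0.065394 = -0.067511
t=-0.180000, y=-0.067511: f=0.016162 → y ← -0.067511 + 0.36·0.016162 = -0.061693
t=0.180000, y=-0.061693: f=-0.014769 → y ← -0.061693 + 0.36·(-0.014769) = -0.067009
y(0.54) ≈ -0.0670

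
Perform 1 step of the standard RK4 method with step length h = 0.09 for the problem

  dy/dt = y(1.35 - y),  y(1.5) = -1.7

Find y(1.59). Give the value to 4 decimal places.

-2.2925

RK4: k1 = f(t_n, y_n); k2 = f(t_n + h/2, y_n + (h/2)·k1); k3 = f(t_n + h/2, y_n + (h/2)·k2); k4 = f(t_n + h, y_n + h·k3); y_{n+1} = y_n + (h/6)·(k1 + 2k2 + 2k3 + k4).
t=1.500000, y=-1.700000:
  k1 = f(1.500000, -1.700000) = -5.185000
  k2 = f(1.545000, -1.933325) = -6.347734
  k3 = f(1.545000, -1.985648) = -6.623423
  k4 = f(1.590000, -2.296108) = -8.371858
  y ← -1.700000 + (0.09/6)·(k1 + 2k2 + 2k3 + k4) = -2.292488
y(1.59) ≈ -2.2925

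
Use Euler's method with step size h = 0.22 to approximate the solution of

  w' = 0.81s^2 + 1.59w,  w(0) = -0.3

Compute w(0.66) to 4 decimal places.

-0.6916

Euler: w_{n+1} = w_n + h·f(s_n, w_n).
s=0.000000, w=-0.300000: f=-0.477000 → w ← -0.300000 + 0.22·(-0.477000) = -0.404940
s=0.220000, w=-0.404940: f=-0.604651 → w ← -0.404940 + 0.22·(-0.604651) = -0.537963
s=0.440000, w=-0.537963: f=-0.698545 → w ← -0.537963 + 0.22·(-0.698545) = -0.691643
w(0.66) ≈ -0.6916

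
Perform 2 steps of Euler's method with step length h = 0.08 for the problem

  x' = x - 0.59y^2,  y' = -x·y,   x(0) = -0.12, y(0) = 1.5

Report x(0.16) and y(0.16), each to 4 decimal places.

-0.3629, 1.5430

Euler on (x,y): x_{n+1} = x_n + h·x', y_{n+1} = y_n + h·y'.
0.000000: (-0.120000, 1.500000); f=(-1.447500, 0.180000) → (-0.235800, 1.514400)
0.080000: (-0.235800, 1.514400); f=(-1.588910, 0.357096) → (-0.362913, 1.542968)
(x(0.16), y(0.16)) ≈ (-0.3629, 1.5430)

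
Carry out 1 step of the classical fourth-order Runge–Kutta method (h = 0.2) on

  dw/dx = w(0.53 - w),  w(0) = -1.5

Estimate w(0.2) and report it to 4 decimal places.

-2.4382

RK4: k1 = f(x_n, w_n); k2 = f(x_n + h/2, w_n + (h/2)·k1); k3 = f(x_n + h/2, w_n + (h/2)·k2); k4 = f(x_n + h, w_n + h·k3); w_{n+1} = w_n + (h/6)·(k1 + 2k2 + 2k3 + k4).
x=0.000000, w=-1.500000:
  k1 = f(0.000000, -1.500000) = -3.045000
  k2 = f(0.100000, -1.804500) = -4.212605
  k3 = f(0.100000, -1.921261) = -4.709510
  k4 = f(0.200000, -2.441902) = -7.257094
  w ← -1.500000 + (0.2/6)·(k1 + 2k2 + 2k3 + k4) = -2.438211
w(0.2) ≈ -2.4382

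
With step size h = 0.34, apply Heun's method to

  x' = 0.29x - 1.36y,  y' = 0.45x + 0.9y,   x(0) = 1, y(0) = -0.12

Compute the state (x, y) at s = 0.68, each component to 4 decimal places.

1.1977, 0.2428

Heun on (x,y): k1 = f(s_n, state_n); k2 = f(s_n + h, state_n + h·k1); state_{n+1} = state_n + (h/2)·(k1 + k2).
0.000000: (1.000000, -0.120000)
  k1 = (0.453200, 0.342000)
  predictor → (1.154088, -0.003720)
  k2 = (0.339745, 0.515992)
  → (1.134801, 0.025859)
0.340000: (1.134801, 0.025859)
  k1 = (0.293925, 0.533933)
  predictor → (1.234735, 0.207396)
  k2 = (0.076015, 0.742287)
  → (1.197690, 0.242816)
(x(0.68), y(0.68)) ≈ (1.1977, 0.2428)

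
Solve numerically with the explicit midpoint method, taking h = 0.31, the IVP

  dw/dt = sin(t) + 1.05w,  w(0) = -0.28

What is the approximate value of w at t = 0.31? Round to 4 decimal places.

-0.3381

Midpoint: k1 = f(t_n, w_n); k2 = f(t_n + h/2, w_n + (h/2)·k1); w_{n+1} = w_n + h·k2.
t=0.000000, w=-0.280000:
  k1 = f(0.000000, -0.280000) = -0.294000
  k2 = f(0.155000, -0.325570) = -0.187468
  w ← -0.280000 + 0.31·(-0.187468) = -0.338115
w(0.31) ≈ -0.3381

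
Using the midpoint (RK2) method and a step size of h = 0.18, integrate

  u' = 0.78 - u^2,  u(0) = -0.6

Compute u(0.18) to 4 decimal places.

-0.5165

Midpoint: k1 = f(x_n, u_n); k2 = f(x_n + h/2, u_n + (h/2)·k1); u_{n+1} = u_n + h·k2.
x=0.000000, u=-0.600000:
  k1 = f(0.000000, -0.600000) = 0.420000
  k2 = f(0.090000, -0.562200) = 0.463931
  u ← -0.600000 + 0.18·0.463931 = -0.516492
u(0.18) ≈ -0.5165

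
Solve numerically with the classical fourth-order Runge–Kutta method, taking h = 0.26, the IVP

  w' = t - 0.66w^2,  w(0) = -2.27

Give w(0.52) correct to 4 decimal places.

RK4: k1 = f(t_n, w_n); k2 = f(t_n + h/2, w_n + (h/2)·k1); k3 = f(t_n + h/2, w_n + (h/2)·k2); k4 = f(t_n + h, w_n + h·k3); w_{n+1} = w_n + (h/6)·(k1 + 2k2 + 2k3 + k4).
t=0.000000, w=-2.270000:
  k1 = f(0.000000, -2.270000) = -3.400914
  k2 = f(0.130000, -2.712119) = -4.724688
  k3 = f(0.130000, -2.884209) = -5.360319
  k4 = f(0.260000, -3.663683) = -8.598897
  w ← -2.270000 + (0.26/6)·(k1 + 2k2 + 2k3 + k4) = -3.664026
t=0.260000, w=-3.664026:
  k1 = f(0.260000, -3.664026) = -8.600556
  k2 = f(0.390000, -4.782098) = -14.703185
  k3 = f(0.390000, -5.575440) = -20.126449
  k4 = f(0.520000, -8.896902) = -51.722216
  w ← -3.664026 + (0.26/6)·(k1 + 2k2 + 2k3 + k4) = -9.296581
w(0.52) ≈ -9.2966

-9.2966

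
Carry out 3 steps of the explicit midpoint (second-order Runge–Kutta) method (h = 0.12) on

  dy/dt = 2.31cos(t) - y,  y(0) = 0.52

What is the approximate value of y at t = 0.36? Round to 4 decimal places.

Midpoint: k1 = f(t_n, y_n); k2 = f(t_n + h/2, y_n + (h/2)·k1); y_{n+1} = y_n + h·k2.
t=0.000000, y=0.520000:
  k1 = f(0.000000, 0.520000) = 1.790000
  k2 = f(0.060000, 0.627400) = 1.678443
  y ← 0.520000 + 0.12·1.678443 = 0.721413
t=0.120000, y=0.721413:
  k1 = f(0.120000, 0.721413) = 1.571975
  k2 = f(0.180000, 0.815732) = 1.456947
  y ← 0.721413 + 0.12·1.456947 = 0.896247
t=0.240000, y=0.896247:
  k1 = f(0.240000, 0.896247) = 1.347544
  k2 = f(0.300000, 0.977099) = 1.229728
  y ← 0.896247 + 0.12·1.229728 = 1.043814
y(0.36) ≈ 1.0438

1.0438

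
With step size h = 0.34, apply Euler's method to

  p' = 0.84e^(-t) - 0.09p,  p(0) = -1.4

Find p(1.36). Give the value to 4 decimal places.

Euler: p_{n+1} = p_n + h·f(t_n, p_n).
t=0.000000, p=-1.400000: f=0.966000 → p ← -1.400000 + 0.34·0.966000 = -1.071560
t=0.340000, p=-1.071560: f=0.694327 → p ← -1.071560 + 0.34·0.694327 = -0.835489
t=0.680000, p=-0.835489: f=0.500752 → p ← -0.835489 + 0.34·0.500752 = -0.665233
t=1.020000, p=-0.665233: f=0.362771 → p ← -0.665233 + 0.34·0.362771 = -0.541891
p(1.36) ≈ -0.5419

-0.5419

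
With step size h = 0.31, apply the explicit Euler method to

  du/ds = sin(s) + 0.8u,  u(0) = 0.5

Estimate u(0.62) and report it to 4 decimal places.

Euler: u_{n+1} = u_n + h·f(s_n, u_n).
s=0.000000, u=0.500000: f=0.400000 → u ← 0.500000 + 0.31·0.400000 = 0.624000
s=0.310000, u=0.624000: f=0.804259 → u ← 0.624000 + 0.31·0.804259 = 0.873320
u(0.62) ≈ 0.8733

0.8733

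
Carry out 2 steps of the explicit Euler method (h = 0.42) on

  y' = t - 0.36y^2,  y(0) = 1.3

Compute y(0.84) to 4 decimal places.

1.0559

Euler: y_{n+1} = y_n + h·f(t_n, y_n).
t=0.000000, y=1.300000: f=-0.608400 → y ← 1.300000 + 0.42·(-0.608400) = 1.044472
t=0.420000, y=1.044472: f=0.027268 → y ← 1.044472 + 0.42·0.027268 = 1.055925
y(0.84) ≈ 1.0559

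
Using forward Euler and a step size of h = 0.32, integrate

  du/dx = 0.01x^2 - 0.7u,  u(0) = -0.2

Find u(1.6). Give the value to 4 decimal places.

Euler: u_{n+1} = u_n + h·f(x_n, u_n).
x=0.000000, u=-0.200000: f=0.140000 → u ← -0.200000 + 0.32·0.140000 = -0.155200
x=0.320000, u=-0.155200: f=0.109664 → u ← -0.155200 + 0.32·0.109664 = -0.120108
x=0.640000, u=-0.120108: f=0.088171 → u ← -0.120108 + 0.32·0.088171 = -0.091893
x=0.960000, u=-0.091893: f=0.073541 → u ← -0.091893 + 0.32·0.073541 = -0.068360
x=1.280000, u=-0.068360: f=0.064236 → u ← -0.068360 + 0.32·0.064236 = -0.047804
u(1.6) ≈ -0.0478

-0.0478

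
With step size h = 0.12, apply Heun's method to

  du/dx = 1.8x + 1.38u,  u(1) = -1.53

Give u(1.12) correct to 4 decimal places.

Heun: k1 = f(x_n, u_n); k2 = f(x_n + h, u_n + h·k1); u_{n+1} = u_n + (h/2)·(k1 + k2).
x=1.000000, u=-1.530000:
  k1 = f(1.000000, -1.530000) = -0.311400
  k2 = f(1.120000, -1.567368) = -0.146968
  u ← -1.530000 + (0.12/2)·(-0.311400 + (-0.146968)) = -1.557502
u(1.12) ≈ -1.5575

-1.5575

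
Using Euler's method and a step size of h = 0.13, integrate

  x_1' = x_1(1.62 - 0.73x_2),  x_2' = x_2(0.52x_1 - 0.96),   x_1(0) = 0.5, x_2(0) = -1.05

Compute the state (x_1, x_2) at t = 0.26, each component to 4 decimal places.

Euler on (x_1,x_2): x_1_{n+1} = x_1_n + h·x_1', x_2_{n+1} = x_2_n + h·x_2'.
0.000000: (0.500000, -1.050000); f=(1.193250, 0.735000) → (0.655123, -0.954450)
0.130000: (0.655123, -0.954450); f=(1.517754, 0.591126) → (0.852431, -0.877604)
(x_1(0.26), x_2(0.26)) ≈ (0.8524, -0.8776)

0.8524, -0.8776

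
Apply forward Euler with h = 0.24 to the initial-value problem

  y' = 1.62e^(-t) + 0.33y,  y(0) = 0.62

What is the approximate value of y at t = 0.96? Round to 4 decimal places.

Euler: y_{n+1} = y_n + h·f(t_n, y_n).
t=0.000000, y=0.620000: f=1.824600 → y ← 0.620000 + 0.24·1.824600 = 1.057904
t=0.240000, y=1.057904: f=1.623445 → y ← 1.057904 + 0.24·1.623445 = 1.447531
t=0.480000, y=1.447531: f=1.480114 → y ← 1.447531 + 0.24·1.480114 = 1.802758
t=0.720000, y=1.802758: f=1.383449 → y ← 1.802758 + 0.24·1.383449 = 2.134786
y(0.96) ≈ 2.1348

2.1348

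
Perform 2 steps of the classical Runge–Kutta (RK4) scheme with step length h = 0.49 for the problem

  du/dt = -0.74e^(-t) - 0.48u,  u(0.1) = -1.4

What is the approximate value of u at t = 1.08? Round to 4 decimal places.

RK4: k1 = f(t_n, u_n); k2 = f(t_n + h/2, u_n + (h/2)·k1); k3 = f(t_n + h/2, u_n + (h/2)·k2); k4 = f(t_n + h, u_n + h·k3); u_{n+1} = u_n + (h/6)·(k1 + 2k2 + 2k3 + k4).
t=0.100000, u=-1.400000:
  k1 = f(0.100000, -1.400000) = 0.002420
  k2 = f(0.345000, -1.399407) = 0.147632
  k3 = f(0.345000, -1.363830) = 0.130555
  k4 = f(0.590000, -1.336028) = 0.231091
  u ← -1.400000 + (0.49/6)·(k1 + 2k2 + 2k3 + k4) = -1.335493
t=0.590000, u=-1.335493:
  k1 = f(0.590000, -1.335493) = 0.230834
  k2 = f(0.835000, -1.278938) = 0.292823
  k3 = f(0.835000, -1.263751) = 0.285533
  k4 = f(1.080000, -1.195581) = 0.322578
  u ← -1.335493 + (0.49/6)·(k1 + 2k2 + 2k3 + k4) = -1.195832
u(1.08) ≈ -1.1958

-1.1958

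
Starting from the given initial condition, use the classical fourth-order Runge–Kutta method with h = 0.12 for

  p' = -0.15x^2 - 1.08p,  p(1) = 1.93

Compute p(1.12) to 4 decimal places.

RK4: k1 = f(x_n, p_n); k2 = f(x_n + h/2, p_n + (h/2)·k1); k3 = f(x_n + h/2, p_n + (h/2)·k2); k4 = f(x_n + h, p_n + h·k3); p_{n+1} = p_n + (h/6)·(k1 + 2k2 + 2k3 + k4).
x=1.000000, p=1.930000:
  k1 = f(1.000000, 1.930000) = -2.234400
  k2 = f(1.060000, 1.795936) = -2.108151
  k3 = f(1.060000, 1.803511) = -2.116332
  k4 = f(1.120000, 1.676040) = -1.998283
  p ← 1.930000 + (0.12/6)·(k1 + 2k2 + 2k3 + k4) = 1.676367
p(1.12) ≈ 1.6764

1.6764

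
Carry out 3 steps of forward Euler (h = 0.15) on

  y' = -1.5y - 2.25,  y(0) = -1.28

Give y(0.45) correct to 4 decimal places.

Euler: y_{n+1} = y_n + h·f(t_n, y_n).
t=0.000000, y=-1.280000: f=-0.330000 → y ← -1.280000 + 0.15·(-0.330000) = -1.329500
t=0.150000, y=-1.329500: f=-0.255750 → y ← -1.329500 + 0.15·(-0.255750) = -1.367863
t=0.300000, y=-1.367863: f=-0.198206 → y ← -1.367863 + 0.15·(-0.198206) = -1.397593
y(0.45) ≈ -1.3976

-1.3976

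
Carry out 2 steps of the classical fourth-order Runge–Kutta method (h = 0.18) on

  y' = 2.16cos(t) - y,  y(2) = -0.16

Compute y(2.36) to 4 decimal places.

RK4: k1 = f(t_n, y_n); k2 = f(t_n + h/2, y_n + (h/2)·k1); k3 = f(t_n + h/2, y_n + (h/2)·k2); k4 = f(t_n + h, y_n + h·k3); y_{n+1} = y_n + (h/6)·(k1 + 2k2 + 2k3 + k4).
t=2.000000, y=-0.160000:
  k1 = f(2.000000, -0.160000) = -0.738877
  k2 = f(2.090000, -0.226499) = -0.845269
  k3 = f(2.090000, -0.236074) = -0.835694
  k4 = f(2.180000, -0.310425) = -0.925559
  y ← -0.160000 + (0.18/6)·(k1 + 2k2 + 2k3 + k4) = -0.310791
t=2.180000, y=-0.310791:
  k1 = f(2.180000, -0.310791) = -0.925193
  k2 = f(2.270000, -0.394058) = -0.996136
  k3 = f(2.270000, -0.400443) = -0.989751
  k4 = f(2.360000, -0.488946) = -1.044206
  y ← -0.310791 + (0.18/6)·(k1 + 2k2 + 2k3 + k4) = -0.489026
y(2.36) ≈ -0.4890

-0.4890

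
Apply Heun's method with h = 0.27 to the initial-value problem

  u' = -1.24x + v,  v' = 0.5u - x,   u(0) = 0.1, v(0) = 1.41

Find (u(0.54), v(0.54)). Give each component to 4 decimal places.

0.6813, 1.3821

Heun on (u,v): k1 = f(x_n, state_n); k2 = f(x_n + h, state_n + h·k1); state_{n+1} = state_n + (h/2)·(k1 + k2).
0.000000: (0.100000, 1.410000)
  k1 = (1.410000, 0.050000)
  predictor → (0.480700, 1.423500)
  k2 = (1.088700, -0.029650)
  → (0.437325, 1.412747)
0.270000: (0.437325, 1.412747)
  k1 = (1.077947, -0.051338)
  predictor → (0.728370, 1.398886)
  k2 = (0.729286, -0.175815)
  → (0.681301, 1.382082)
(u(0.54), v(0.54)) ≈ (0.6813, 1.3821)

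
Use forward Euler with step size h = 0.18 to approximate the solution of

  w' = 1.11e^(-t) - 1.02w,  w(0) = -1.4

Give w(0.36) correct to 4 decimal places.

-0.6031

Euler: w_{n+1} = w_n + h·f(t_n, w_n).
t=0.000000, w=-1.400000: f=2.538000 → w ← -1.400000 + 0.18·2.538000 = -0.943160
t=0.180000, w=-0.943160: f=1.889173 → w ← -0.943160 + 0.18·1.889173 = -0.603109
w(0.36) ≈ -0.6031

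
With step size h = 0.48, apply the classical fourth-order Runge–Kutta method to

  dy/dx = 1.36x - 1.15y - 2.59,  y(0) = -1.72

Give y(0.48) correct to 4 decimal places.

-1.8137

RK4: k1 = f(x_n, y_n); k2 = f(x_n + h/2, y_n + (h/2)·k1); k3 = f(x_n + h/2, y_n + (h/2)·k2); k4 = f(x_n + h, y_n + h·k3); y_{n+1} = y_n + (h/6)·(k1 + 2k2 + 2k3 + k4).
x=0.000000, y=-1.720000:
  k1 = f(0.000000, -1.720000) = -0.612000
  k2 = f(0.240000, -1.866880) = -0.116688
  k3 = f(0.240000, -1.748005) = -0.253394
  k4 = f(0.480000, -1.841629) = 0.180674
  y ← -1.720000 + (0.48/6)·(k1 + 2k2 + 2k3 + k4) = -1.813719
y(0.48) ≈ -1.8137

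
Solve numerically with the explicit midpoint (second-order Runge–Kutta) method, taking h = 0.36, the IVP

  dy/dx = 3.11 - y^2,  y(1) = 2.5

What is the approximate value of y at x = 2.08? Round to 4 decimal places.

Midpoint: k1 = f(x_n, y_n); k2 = f(x_n + h/2, y_n + (h/2)·k1); y_{n+1} = y_n + h·k2.
x=1.000000, y=2.500000:
  k1 = f(1.000000, 2.500000) = -3.140000
  k2 = f(1.180000, 1.934800) = -0.633451
  y ← 2.500000 + 0.36·(-0.633451) = 2.271958
x=1.360000, y=2.271958:
  k1 = f(1.360000, 2.271958) = -2.051791
  k2 = f(1.540000, 1.902635) = -0.510021
  y ← 2.271958 + 0.36·(-0.510021) = 2.088350
x=1.720000, y=2.088350:
  k1 = f(1.720000, 2.088350) = -1.251207
  k2 = f(1.900000, 1.863133) = -0.361265
  y ← 2.088350 + 0.36·(-0.361265) = 1.958295
y(2.08) ≈ 1.9583

1.9583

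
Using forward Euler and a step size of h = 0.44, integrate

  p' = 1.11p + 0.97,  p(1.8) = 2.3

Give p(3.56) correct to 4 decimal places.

Euler: p_{n+1} = p_n + h·f(x_n, p_n).
x=1.800000, p=2.300000: f=3.523000 → p ← 2.300000 + 0.44·3.523000 = 3.850120
x=2.240000, p=3.850120: f=5.243633 → p ← 3.850120 + 0.44·5.243633 = 6.157319
x=2.680000, p=6.157319: f=7.804624 → p ← 6.157319 + 0.44·7.804624 = 9.591353
x=3.120000, p=9.591353: f=11.616402 → p ← 9.591353 + 0.44·11.616402 = 14.702570
p(3.56) ≈ 14.7026

14.7026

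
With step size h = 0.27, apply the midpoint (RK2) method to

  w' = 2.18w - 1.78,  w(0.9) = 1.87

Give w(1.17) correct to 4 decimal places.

2.6726

Midpoint: k1 = f(t_n, w_n); k2 = f(t_n + h/2, w_n + (h/2)·k1); w_{n+1} = w_n + h·k2.
t=0.900000, w=1.870000:
  k1 = f(0.900000, 1.870000) = 2.296600
  k2 = f(1.035000, 2.180041) = 2.972489
  w ← 1.870000 + 0.27·2.972489 = 2.672572
w(1.17) ≈ 2.6726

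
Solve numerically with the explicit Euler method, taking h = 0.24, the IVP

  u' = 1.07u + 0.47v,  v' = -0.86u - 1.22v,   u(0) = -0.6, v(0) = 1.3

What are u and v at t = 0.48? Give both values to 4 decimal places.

Euler on (u,v): u_{n+1} = u_n + h·u', v_{n+1} = v_n + h·v'.
0.000000: (-0.600000, 1.300000); f=(-0.031000, -1.070000) → (-0.607440, 1.043200)
0.240000: (-0.607440, 1.043200); f=(-0.159657, -0.750306) → (-0.645758, 0.863127)
(u(0.48), v(0.48)) ≈ (-0.6458, 0.8631)

-0.6458, 0.8631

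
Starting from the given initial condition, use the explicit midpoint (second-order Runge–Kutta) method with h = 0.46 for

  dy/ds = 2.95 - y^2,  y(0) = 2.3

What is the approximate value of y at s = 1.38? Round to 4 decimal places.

2.0770

Midpoint: k1 = f(s_n, y_n); k2 = f(s_n + h/2, y_n + (h/2)·k1); y_{n+1} = y_n + h·k2.
s=0.000000, y=2.300000:
  k1 = f(0.000000, 2.300000) = -2.340000
  k2 = f(0.230000, 1.761800) = -0.153939
  y ← 2.300000 + 0.46·(-0.153939) = 2.229188
s=0.460000, y=2.229188:
  k1 = f(0.460000, 2.229188) = -2.019279
  k2 = f(0.690000, 1.764754) = -0.164356
  y ← 2.229188 + 0.46·(-0.164356) = 2.153584
s=0.920000, y=2.153584:
  k1 = f(0.920000, 2.153584) = -1.687925
  k2 = f(1.150000, 1.765361) = -0.166501
  y ← 2.153584 + 0.46·(-0.166501) = 2.076994
y(1.38) ≈ 2.0770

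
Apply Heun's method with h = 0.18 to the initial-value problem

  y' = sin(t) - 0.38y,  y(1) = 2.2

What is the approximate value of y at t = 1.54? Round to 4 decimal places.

Heun: k1 = f(t_n, y_n); k2 = f(t_n + h, y_n + h·k1); y_{n+1} = y_n + (h/2)·(k1 + k2).
t=1.000000, y=2.200000:
  k1 = f(1.000000, 2.200000) = 0.005471
  k2 = f(1.180000, 2.200985) = 0.088232
  y ← 2.200000 + (0.18/2)·(0.005471 + 0.088232) = 2.208433
t=1.180000, y=2.208433:
  k1 = f(1.180000, 2.208433) = 0.085401
  k2 = f(1.360000, 2.223805) = 0.132819
  y ← 2.208433 + (0.18/2)·(0.085401 + 0.132819) = 2.228073
t=1.360000, y=2.228073:
  k1 = f(1.360000, 2.228073) = 0.131197
  k2 = f(1.540000, 2.251688) = 0.143884
  y ← 2.228073 + (0.18/2)·(0.131197 + 0.143884) = 2.252830
y(1.54) ≈ 2.2528

2.2528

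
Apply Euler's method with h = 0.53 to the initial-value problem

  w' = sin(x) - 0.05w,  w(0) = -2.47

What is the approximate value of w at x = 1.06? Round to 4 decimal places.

Euler: w_{n+1} = w_n + h·f(x_n, w_n).
x=0.000000, w=-2.470000: f=0.123500 → w ← -2.470000 + 0.53·0.123500 = -2.404545
x=0.530000, w=-2.404545: f=0.625761 → w ← -2.404545 + 0.53·0.625761 = -2.072892
w(1.06) ≈ -2.0729

-2.0729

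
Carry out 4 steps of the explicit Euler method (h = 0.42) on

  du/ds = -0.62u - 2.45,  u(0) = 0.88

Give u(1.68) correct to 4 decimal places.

Euler: u_{n+1} = u_n + h·f(s_n, u_n).
s=0.000000, u=0.880000: f=-2.995600 → u ← 0.880000 + 0.42·(-2.995600) = -0.378152
s=0.420000, u=-0.378152: f=-2.215546 → u ← -0.378152 + 0.42·(-2.215546) = -1.308681
s=0.840000, u=-1.308681: f=-1.638618 → u ← -1.308681 + 0.42·(-1.638618) = -1.996901
s=1.260000, u=-1.996901: f=-1.211922 → u ← -1.996901 + 0.42·(-1.211922) = -2.505908
u(1.68) ≈ -2.5059

-2.5059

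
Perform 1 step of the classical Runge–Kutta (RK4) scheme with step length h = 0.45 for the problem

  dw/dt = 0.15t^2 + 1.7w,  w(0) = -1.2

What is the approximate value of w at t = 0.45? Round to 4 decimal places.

-2.5702

RK4: k1 = f(t_n, w_n); k2 = f(t_n + h/2, w_n + (h/2)·k1); k3 = f(t_n + h/2, w_n + (h/2)·k2); k4 = f(t_n + h, w_n + h·k3); w_{n+1} = w_n + (h/6)·(k1 + 2k2 + 2k3 + k4).
t=0.000000, w=-1.200000:
  k1 = f(0.000000, -1.200000) = -2.040000
  k2 = f(0.225000, -1.659000) = -2.812706
  k3 = f(0.225000, -1.832859) = -3.108266
  k4 = f(0.450000, -2.598720) = -4.387449
  w ← -1.200000 + (0.45/6)·(k1 + 2k2 + 2k3 + k4) = -2.570205
w(0.45) ≈ -2.5702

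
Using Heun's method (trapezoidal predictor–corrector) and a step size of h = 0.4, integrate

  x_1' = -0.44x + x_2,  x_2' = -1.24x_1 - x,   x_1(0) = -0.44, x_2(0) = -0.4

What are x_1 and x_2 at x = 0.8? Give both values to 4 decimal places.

-0.7593, -0.1292

Heun on (x_1,x_2): k1 = f(x_n, state_n); k2 = f(x_n + h, state_n + h·k1); state_{n+1} = state_n + (h/2)·(k1 + k2).
0.000000: (-0.440000, -0.400000)
  k1 = (-0.400000, 0.545600)
  predictor → (-0.600000, -0.181760)
  k2 = (-0.357760, 0.344000)
  → (-0.591552, -0.222080)
0.400000: (-0.591552, -0.222080)
  k1 = (-0.398080, 0.333524)
  predictor → (-0.750784, -0.088670)
  k2 = (-0.440670, 0.130972)
  → (-0.759302, -0.129181)
(x_1(0.8), x_2(0.8)) ≈ (-0.7593, -0.1292)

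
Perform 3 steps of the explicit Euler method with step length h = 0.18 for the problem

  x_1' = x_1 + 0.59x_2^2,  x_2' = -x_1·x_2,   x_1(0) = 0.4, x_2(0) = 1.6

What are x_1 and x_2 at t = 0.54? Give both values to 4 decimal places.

1.4877, 1.0286

Euler on (x_1,x_2): x_1_{n+1} = x_1_n + h·x_1', x_2_{n+1} = x_2_n + h·x_2'.
0.000000: (0.400000, 1.600000); f=(1.910400, -0.640000) → (0.743872, 1.484800)
0.180000: (0.743872, 1.484800); f=(2.044604, -1.104501) → (1.111901, 1.285990)
0.360000: (1.111901, 1.285990); f=(2.087625, -1.429893) → (1.487673, 1.028609)
(x_1(0.54), x_2(0.54)) ≈ (1.4877, 1.0286)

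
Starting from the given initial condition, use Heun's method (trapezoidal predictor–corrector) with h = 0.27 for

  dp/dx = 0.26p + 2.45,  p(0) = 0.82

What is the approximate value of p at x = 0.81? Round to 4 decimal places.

Heun: k1 = f(x_n, p_n); k2 = f(x_n + h, p_n + h·k1); p_{n+1} = p_n + (h/2)·(k1 + k2).
x=0.000000, p=0.820000:
  k1 = f(0.000000, 0.820000) = 2.663200
  k2 = f(0.270000, 1.539064) = 2.850157
  p ← 0.820000 + (0.27/2)·(2.663200 + 2.850157) = 1.564303
x=0.270000, p=1.564303:
  k1 = f(0.270000, 1.564303) = 2.856719
  k2 = f(0.540000, 2.335617) = 3.057260
  p ← 1.564303 + (0.27/2)·(2.856719 + 3.057260) = 2.362690
x=0.540000, p=2.362690:
  k1 = f(0.540000, 2.362690) = 3.064299
  k2 = f(0.810000, 3.190051) = 3.279413
  p ← 2.362690 + (0.27/2)·(3.064299 + 3.279413) = 3.219092
p(0.81) ≈ 3.2191

3.2191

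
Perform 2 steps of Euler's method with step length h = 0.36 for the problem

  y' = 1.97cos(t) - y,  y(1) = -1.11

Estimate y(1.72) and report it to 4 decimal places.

Euler: y_{n+1} = y_n + h·f(t_n, y_n).
t=1.000000, y=-1.110000: f=2.174396 → y ← -1.110000 + 0.36·2.174396 = -0.327218
t=1.360000, y=-0.327218: f=0.739418 → y ← -0.327218 + 0.36·0.739418 = -0.061027
y(1.72) ≈ -0.0610

-0.0610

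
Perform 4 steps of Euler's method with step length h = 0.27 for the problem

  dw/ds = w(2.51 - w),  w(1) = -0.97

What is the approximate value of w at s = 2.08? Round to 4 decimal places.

-54.7226

Euler: w_{n+1} = w_n + h·f(s_n, w_n).
s=1.000000, w=-0.970000: f=-3.375600 → w ← -0.970000 + 0.27·(-3.375600) = -1.881412
s=1.270000, w=-1.881412: f=-8.262055 → w ← -1.881412 + 0.27·(-8.262055) = -4.112167
s=1.540000, w=-4.112167: f=-27.231456 → w ← -4.112167 + 0.27·(-27.231456) = -11.464660
s=1.810000, w=-11.464660: f=-160.214724 → w ← -11.464660 + 0.27·(-160.214724) = -54.722635
w(2.08) ≈ -54.7226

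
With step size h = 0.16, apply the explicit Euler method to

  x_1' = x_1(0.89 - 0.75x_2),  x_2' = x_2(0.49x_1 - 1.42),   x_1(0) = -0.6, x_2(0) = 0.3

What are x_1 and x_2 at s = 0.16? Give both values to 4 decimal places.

Euler on (x_1,x_2): x_1_{n+1} = x_1_n + h·x_1', x_2_{n+1} = x_2_n + h·x_2'.
0.000000: (-0.600000, 0.300000); f=(-0.399000, -0.514200) → (-0.663840, 0.217728)
(x_1(0.16), x_2(0.16)) ≈ (-0.6638, 0.2177)

-0.6638, 0.2177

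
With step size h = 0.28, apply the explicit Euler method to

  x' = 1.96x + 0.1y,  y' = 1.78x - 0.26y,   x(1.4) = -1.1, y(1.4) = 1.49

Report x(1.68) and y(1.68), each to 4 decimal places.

-1.6620, 0.8333

Euler on (x,y): x_{n+1} = x_n + h·x', y_{n+1} = y_n + h·y'.
1.400000: (-1.100000, 1.490000); f=(-2.007000, -2.345400) → (-1.661960, 0.833288)
(x(1.68), y(1.68)) ≈ (-1.6620, 0.8333)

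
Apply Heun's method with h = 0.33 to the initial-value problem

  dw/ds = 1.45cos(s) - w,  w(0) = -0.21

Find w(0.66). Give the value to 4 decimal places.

Heun: k1 = f(s_n, w_n); k2 = f(s_n + h, w_n + h·k1); w_{n+1} = w_n + (h/2)·(k1 + k2).
s=0.000000, w=-0.210000:
  k1 = f(0.000000, -0.210000) = 1.660000
  k2 = f(0.330000, 0.337800) = 1.033961
  w ← -0.210000 + (0.33/2)·(1.660000 + 1.033961) = 0.234504
s=0.330000, w=0.234504:
  k1 = f(0.330000, 0.234504) = 1.137258
  k2 = f(0.660000, 0.609799) = 0.535690
  w ← 0.234504 + (0.33/2)·(1.137258 + 0.535690) = 0.510540
w(0.66) ≈ 0.5105

0.5105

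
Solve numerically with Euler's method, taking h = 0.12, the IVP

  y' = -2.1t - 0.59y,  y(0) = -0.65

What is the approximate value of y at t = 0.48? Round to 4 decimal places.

Euler: y_{n+1} = y_n + h·f(t_n, y_n).
t=0.000000, y=-0.650000: f=0.383500 → y ← -0.650000 + 0.12·0.383500 = -0.603980
t=0.120000, y=-0.603980: f=0.104348 → y ← -0.603980 + 0.12·0.104348 = -0.591458
t=0.240000, y=-0.591458: f=-0.155040 → y ← -0.591458 + 0.12·(-0.155040) = -0.610063
t=0.360000, y=-0.610063: f=-0.396063 → y ← -0.610063 + 0.12·(-0.396063) = -0.657591
y(0.48) ≈ -0.6576

-0.6576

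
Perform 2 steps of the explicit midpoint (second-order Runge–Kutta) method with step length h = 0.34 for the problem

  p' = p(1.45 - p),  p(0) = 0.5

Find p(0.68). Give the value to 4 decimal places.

0.8499

Midpoint: k1 = f(t_n, p_n); k2 = f(t_n + h/2, p_n + (h/2)·k1); p_{n+1} = p_n + h·k2.
t=0.000000, p=0.500000:
  k1 = f(0.000000, 0.500000) = 0.475000
  k2 = f(0.170000, 0.580750) = 0.504817
  p ← 0.500000 + 0.34·0.504817 = 0.671638
t=0.340000, p=0.671638:
  k1 = f(0.340000, 0.671638) = 0.522777
  k2 = f(0.510000, 0.760510) = 0.524364
  p ← 0.671638 + 0.34·0.524364 = 0.849922
p(0.68) ≈ 0.8499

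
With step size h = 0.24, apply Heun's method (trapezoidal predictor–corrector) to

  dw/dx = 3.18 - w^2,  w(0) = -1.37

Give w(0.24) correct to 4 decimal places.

Heun: k1 = f(x_n, w_n); k2 = f(x_n + h, w_n + h·k1); w_{n+1} = w_n + (h/2)·(k1 + k2).
x=0.000000, w=-1.370000:
  k1 = f(0.000000, -1.370000) = 1.303100
  k2 = f(0.240000, -1.057256) = 2.062210
  w ← -1.370000 + (0.24/2)·(1.303100 + 2.062210) = -0.966163
w(0.24) ≈ -0.9662

-0.9662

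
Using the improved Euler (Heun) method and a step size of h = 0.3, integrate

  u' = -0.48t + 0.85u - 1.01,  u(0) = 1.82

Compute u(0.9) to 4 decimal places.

Heun: k1 = f(t_n, u_n); k2 = f(t_n + h, u_n + h·k1); u_{n+1} = u_n + (h/2)·(k1 + k2).
t=0.000000, u=1.820000:
  k1 = f(0.000000, 1.820000) = 0.537000
  k2 = f(0.300000, 1.981100) = 0.529935
  u ← 1.820000 + (0.3/2)·(0.537000 + 0.529935) = 1.980040
t=0.300000, u=1.980040:
  k1 = f(0.300000, 1.980040) = 0.529034
  k2 = f(0.600000, 2.138751) = 0.519938
  u ← 1.980040 + (0.3/2)·(0.529034 + 0.519938) = 2.137386
t=0.600000, u=2.137386:
  k1 = f(0.600000, 2.137386) = 0.518778
  k2 = f(0.900000, 2.293020) = 0.507067
  u ← 2.137386 + (0.3/2)·(0.518778 + 0.507067) = 2.291263
u(0.9) ≈ 2.2913

2.2913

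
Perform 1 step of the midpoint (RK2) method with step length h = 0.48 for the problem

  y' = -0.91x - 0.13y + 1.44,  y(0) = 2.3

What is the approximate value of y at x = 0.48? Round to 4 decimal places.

Midpoint: k1 = f(x_n, y_n); k2 = f(x_n + h/2, y_n + (h/2)·k1); y_{n+1} = y_n + h·k2.
x=0.000000, y=2.300000:
  k1 = f(0.000000, 2.300000) = 1.141000
  k2 = f(0.240000, 2.573840) = 0.887001
  y ← 2.300000 + 0.48·0.887001 = 2.725760
y(0.48) ≈ 2.7258

2.7258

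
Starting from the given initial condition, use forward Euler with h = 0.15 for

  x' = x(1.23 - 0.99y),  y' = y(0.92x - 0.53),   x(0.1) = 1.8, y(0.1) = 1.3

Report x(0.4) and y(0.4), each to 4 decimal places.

1.7112, 1.7730

Euler on (x,y): x_{n+1} = x_n + h·x', y_{n+1} = y_n + h·y'.
0.100000: (1.800000, 1.300000); f=(-0.102600, 1.463800) → (1.784610, 1.519570)
0.250000: (1.784610, 1.519570); f=(-0.489651, 1.689521) → (1.711162, 1.772998)
(x(0.4), y(0.4)) ≈ (1.7112, 1.7730)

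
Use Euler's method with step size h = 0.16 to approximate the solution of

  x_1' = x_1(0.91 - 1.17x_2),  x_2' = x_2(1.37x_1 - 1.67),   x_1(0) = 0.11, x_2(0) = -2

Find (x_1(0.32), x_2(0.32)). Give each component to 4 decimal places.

Euler on (x_1,x_2): x_1_{n+1} = x_1_n + h·x_1', x_2_{n+1} = x_2_n + h·x_2'.
0.000000: (0.110000, -2.000000); f=(0.357500, 3.038600) → (0.167200, -1.513824)
0.160000: (0.167200, -1.513824); f=(0.448292, 2.181323) → (0.238927, -1.164812)
(x_1(0.32), x_2(0.32)) ≈ (0.2389, -1.1648)

0.2389, -1.1648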